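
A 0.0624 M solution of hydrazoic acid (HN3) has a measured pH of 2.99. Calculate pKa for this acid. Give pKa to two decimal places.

pKa = 4.77

[H+] = 10^(-2.99) = 1.02 × 10^-3 M
At equilibrium [HA] = 0.0624 − 1.02 × 10^-3 = 6.14 × 10^-2 M
Ka = [H+][A-]/[HA] = (1.02 × 10^-3)² / 6.14 × 10^-2 = 1.69 × 10^-5
pKa = -log(1.69 × 10^-5) = 4.77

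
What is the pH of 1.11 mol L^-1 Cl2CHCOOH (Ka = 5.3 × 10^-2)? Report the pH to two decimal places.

pH = 0.66

Cl2CHCOOH ⇌ Cl2CHCOO- + H+
Ka = [H+]²/(1.11 − [H+]) = 5.3 × 10^-2
Here C₀/Ka ≈ 20.9, so the small-[H+] approximation fails. Use the quadratic:
[H+] = (−Ka + √(Ka² + 4·Ka·C₀))/2 = 2.17 × 10^-1 M
pH = −log[H+] = −log(2.17 × 10^-1) = 0.66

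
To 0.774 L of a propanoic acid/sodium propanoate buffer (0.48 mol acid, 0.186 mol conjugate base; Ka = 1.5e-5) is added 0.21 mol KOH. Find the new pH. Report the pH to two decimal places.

After neutralization: n(CH3CH2COOH) = 0.27 mol, n(CH3CH2COO-) = 0.396 mol.
pKa = −log(1.5 × 10^-5) = 4.824
pH = pKa + log([A⁻]/[HA]) = 4.824 + log(0.396/0.27) = 4.824 +0.166

pH = 4.99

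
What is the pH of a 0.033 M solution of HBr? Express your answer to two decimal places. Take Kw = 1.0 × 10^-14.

HBr is a strong acid and dissociates completely, so [H+] = 0.033 M.
pH = -log(0.033) = 1.48

pH = 1.48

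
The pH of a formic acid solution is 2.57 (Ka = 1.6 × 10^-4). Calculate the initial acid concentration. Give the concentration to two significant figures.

[H+] = 10^(-2.57) = 2.69 × 10^-3 M = x
Ka = x²/(C₀ − x) ⇒ C₀ = x + x²/Ka
C₀ = 2.69 × 10^-3 + (2.69 × 10^-3)²/(1.6 × 10^-4) = 4.79 × 10^-2 M

C₀ = 4.8 × 10^-2 M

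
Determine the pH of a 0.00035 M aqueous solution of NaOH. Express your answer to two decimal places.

NaOH is a strong base; [OH-] = 0.00035 M.
pOH = -log(0.00035) = 3.46
pH = 14.00 - 3.46 = 10.54

pH = 10.54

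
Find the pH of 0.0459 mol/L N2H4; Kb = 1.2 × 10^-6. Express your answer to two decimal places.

N2H4 + H2O ⇌ N2H5+ + OH-
Let x = [OH-] at equilibrium. Kb = x²/(0.0459 − x).
Since Kb ≪ C₀, x ≈ √(Kb·C₀) = 2.35 × 10^-4 M.
(x/C₀ = 0.51% < 5%, so the approximation holds.)
pOH = −log(2.35 × 10^-4) = 3.63; pH = 14.00 − 3.63 = 10.37

pH = 10.37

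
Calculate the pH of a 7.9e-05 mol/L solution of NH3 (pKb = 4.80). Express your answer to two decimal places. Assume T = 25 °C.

pH = 9.45

NH3 + H2O ⇌ NH4+ + OH-
Kb = 10^(−4.80) = 1.58 × 10^-5
Let x = [OH-] at equilibrium. Kb = x²/(7.9e-05 − x).
x is not negligible relative to C₀; solve x² + 1.58e-05·x − 1.25e-09 = 0.
x = (−Kb + √(Kb² + 4·Kb·C₀))/2 = 2.83 × 10^-5 M
pOH = 4.55, so pH = 14.00 − pOH = 9.45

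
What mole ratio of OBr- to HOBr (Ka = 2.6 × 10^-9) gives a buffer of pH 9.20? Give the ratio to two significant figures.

ratio = 4.1

pKa = -log(2.6 × 10^-9) = 8.585
pH = pKa + log(r) ⇒ log(r) = 9.20 − 8.585 = +0.615
r = [OBr-]/[HOBr] = 10^(+0.615) = 4.12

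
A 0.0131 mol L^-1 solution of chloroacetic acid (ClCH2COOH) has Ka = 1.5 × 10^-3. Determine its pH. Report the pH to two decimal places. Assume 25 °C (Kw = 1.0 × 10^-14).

pH = 2.43

ClCH2COOH ⇌ ClCH2COO- + H+
From the ICE table, Ka = [H+]²/(0.0131 − [H+]) = 1.5 × 10^-3.
The 5% rule fails; solving [H+]² + Ka·[H+] − Ka·C₀ = 0 exactly:
[H+] = [−0.0015 + √(0.0015² + 7.86e-05)]/2 = 3.75 × 10^-3 M
pH = −log[H+] = −log(3.75 × 10^-3) = 2.43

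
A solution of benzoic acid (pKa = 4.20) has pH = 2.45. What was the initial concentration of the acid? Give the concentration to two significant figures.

C₀ = 2.0 × 10^-1 M

[H+] = 10^(-2.45) = 3.55 × 10^-3 M = x
Ka = 10^(−4.20) = 6.31 × 10^-5
Ka = x²/(C₀ − x) ⇒ C₀ = x + x²/Ka
C₀ = 3.55 × 10^-3 + (3.55 × 10^-3)²/(6.31 × 10^-5) = 2.03 × 10^-1 M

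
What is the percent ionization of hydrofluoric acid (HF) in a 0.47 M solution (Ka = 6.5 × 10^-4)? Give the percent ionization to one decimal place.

HF ⇌ F- + H+; let x = [H+] at equilibrium.
x ≈ √(Ka·C₀) = √(6.5 × 10^-4 × 0.47) = 1.75 × 10^-2 M
Fraction ionized = 1.75 × 10^-2 / 0.47 = 0.0372 → 3.7%

3.7%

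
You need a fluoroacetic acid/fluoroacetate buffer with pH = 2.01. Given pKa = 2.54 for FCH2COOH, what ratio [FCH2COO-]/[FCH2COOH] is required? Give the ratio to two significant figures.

pH = pKa + log(r) ⇒ log(r) = 2.01 − 2.54 = -0.53
r = [FCH2COO-]/[FCH2COOH] = 10^(-0.53) = 0.295

ratio = 0.30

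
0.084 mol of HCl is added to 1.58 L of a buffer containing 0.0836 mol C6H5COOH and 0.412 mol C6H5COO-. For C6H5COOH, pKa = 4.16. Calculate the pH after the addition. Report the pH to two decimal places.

pH = 4.45

After neutralization: n(C6H5COOH) = 0.168 mol, n(C6H5COO-) = 0.328 mol.
Henderson–Hasselbalch with mole ratio 0.328/0.168: pH = 4.16 + (+0.291)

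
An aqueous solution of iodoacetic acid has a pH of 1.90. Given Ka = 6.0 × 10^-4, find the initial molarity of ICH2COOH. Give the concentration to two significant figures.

[H+] = 10^(-1.90) = 1.26 × 10^-2 M = x
Ka = x²/(C₀ − x) ⇒ C₀ = x + x²/Ka
C₀ = 1.26 × 10^-2 + (1.26 × 10^-2)²/(6.0 × 10^-4) = 2.77 × 10^-1 M

C₀ = 2.8 × 10^-1 M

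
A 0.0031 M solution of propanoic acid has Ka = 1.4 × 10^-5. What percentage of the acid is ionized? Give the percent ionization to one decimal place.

6.5%

CH3CH2COOH ⇌ CH3CH2COO- + H+; let x = [H+] at equilibrium.
Solve x² + 1.4e-05x − 4.34e-08 = 0 → x = 2.01 × 10^-4 M
% ionization = x/C₀ × 100% = 2.01 × 10^-4/0.0031 × 100% = 6.5%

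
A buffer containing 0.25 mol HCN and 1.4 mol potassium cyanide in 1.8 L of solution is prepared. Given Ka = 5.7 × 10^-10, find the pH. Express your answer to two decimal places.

pKa = −log(5.7 × 10^-10) = 9.244
Using pH = pKa + log([base]/[acid]) with [base]/[acid] = 1.4/0.25:
pH = 9.244 + (+0.748) = 9.99

pH = 9.99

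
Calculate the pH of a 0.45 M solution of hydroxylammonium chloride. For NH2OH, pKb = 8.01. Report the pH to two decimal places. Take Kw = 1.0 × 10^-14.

pH = 3.17

NH3OH+ is the conjugate acid of the weak base NH2OH.
Kb = 10^(−8.01) = 9.77 × 10^-9
Ka = Kw/Kb = 1.0×10^-14 / 9.77 × 10^-9 = 1.02 × 10^-6
Ka = [H+]²/(0.45 − [H+]) = 1.02 × 10^-6
Assume [H+] ≪ 0.45: [H+] ≈ √(1.02 × 10^-6 × 0.45) = 6.77 × 10^-4 M
([H+]/C₀ = 0.15% < 5%, so the approximation holds.)
pH = −log(6.77 × 10^-4) = 3.17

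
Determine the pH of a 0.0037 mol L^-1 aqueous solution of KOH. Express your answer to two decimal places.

KOH is a strong base; [OH-] = 0.0037 M.
pOH = -log(0.0037) = 2.43
pH = 14.00 - 2.43 = 11.57

pH = 11.57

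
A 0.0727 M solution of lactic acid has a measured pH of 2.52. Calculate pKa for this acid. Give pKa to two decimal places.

[H+] = 10^(-2.52) = 3.02 × 10^-3 M
At equilibrium [HA] = 0.0727 − 3.02 × 10^-3 = 6.97 × 10^-2 M
Ka = [H+][A-]/[HA] = (3.02 × 10^-3)² / 6.97 × 10^-2 = 1.31 × 10^-4
pKa = -log(1.31 × 10^-4) = 3.88

pKa = 3.88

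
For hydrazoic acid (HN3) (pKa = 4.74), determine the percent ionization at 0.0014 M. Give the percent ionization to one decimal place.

10.8%

HN3 ⇌ N3- + H+; let x = [H+] at equilibrium.
Ka = 10^(−4.74) = 1.82 × 10^-5
Solve x² + 1.82e-05x − 2.55e-08 = 0 → x = 1.51 × 10^-4 M
% ionization = x/C₀ × 100% = 1.51 × 10^-4/0.0014 × 100% = 10.8%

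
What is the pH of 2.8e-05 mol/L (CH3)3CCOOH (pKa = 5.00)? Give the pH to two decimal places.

pH = 4.90

(CH3)3CCOOH ⇌ (CH3)3CCOO- + H+
Ka = 10^(−5.00) = 1.00 × 10^-5
From the ICE table, Ka = x²/(2.8e-05 − x) = 1.00 × 10^-5.
Here C₀/Ka ≈ 2.8, so the small-x approximation fails. Use the quadratic:
x = (−Ka + √(Ka² + 4·Ka·C₀))/2 = 1.25 × 10^-5 M
pH = −log(1.25 × 10^-5) = 4.90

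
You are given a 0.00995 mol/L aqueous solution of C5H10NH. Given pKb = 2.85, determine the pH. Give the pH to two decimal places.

C5H10NH + H2O ⇌ C5H10NH2+ + OH-
Kb = 10^(−2.85) = 1.41 × 10^-3
Kb = [OH-]²/(0.00995 − [OH-]) = 1.41 × 10^-3
[OH-] is not negligible relative to C₀; solve [OH-]² + 0.00141·[OH-] − 1.4e-05 = 0.
[OH-] = (−Kb + √(Kb² + 4·Kb·C₀))/2 = 3.11 × 10^-3 M
pOH = −log(3.11 × 10^-3) = 2.51; pH = 14.00 − 2.51 = 11.49

pH = 11.49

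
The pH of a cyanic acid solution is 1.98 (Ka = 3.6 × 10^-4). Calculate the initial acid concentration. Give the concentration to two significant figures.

C₀ = 3.2 × 10^-1 M

[H+] = 10^(-1.98) = 1.05 × 10^-2 M = x
Ka = x²/(C₀ − x) ⇒ C₀ = x + x²/Ka
C₀ = 1.05 × 10^-2 + (1.05 × 10^-2)²/(3.6 × 10^-4) = 3.17 × 10^-1 M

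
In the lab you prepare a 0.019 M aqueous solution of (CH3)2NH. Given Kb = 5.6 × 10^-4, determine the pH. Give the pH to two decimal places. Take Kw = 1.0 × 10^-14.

pH = 11.48

(CH3)2NH + H2O ⇌ (CH3)2NH2+ + OH-
From the ICE table, Kb = [OH-]²/(0.019 − [OH-]) = 5.6 × 10^-4.
[OH-] is not negligible relative to C₀; solve [OH-]² + 0.00056·[OH-] − 1.06e-05 = 0.
[OH-] = [−0.00056 + √(0.00056² + 4.26e-05)]/2 = 2.99 × 10^-3 M
pOH = 2.52, so pH = 14.00 − pOH = 11.48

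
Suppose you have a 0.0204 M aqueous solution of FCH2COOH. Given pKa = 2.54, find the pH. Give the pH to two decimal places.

pH = 2.20

FCH2COOH ⇌ FCH2COO- + H+
Ka = 10^(−2.54) = 2.88 × 10^-3
Ka = [H+]²/(0.0204 − [H+]) = 2.88 × 10^-3
[H+] is not negligible relative to C₀; solve [H+]² + 0.00288·[H+] − 5.88e-05 = 0.
[H+] = (−Ka + √(Ka² + 4·Ka·C₀))/2 = 6.36 × 10^-3 M
pH = −log[H+] = −log(6.36 × 10^-3) = 2.20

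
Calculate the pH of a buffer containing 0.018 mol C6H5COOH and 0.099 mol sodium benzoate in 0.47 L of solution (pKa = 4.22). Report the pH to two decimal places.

pH = 4.96

Henderson–Hasselbalch: pH = pKa + log([C6H5COO-]/[C6H5COOH]) = 4.22 + log(0.099/0.018)
pH = 4.22 + (+0.740) = 4.96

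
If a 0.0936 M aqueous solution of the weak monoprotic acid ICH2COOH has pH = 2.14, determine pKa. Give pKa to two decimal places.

pKa = 3.22

[H+] = 10^(-2.14) = 7.24 × 10^-3 M
At equilibrium [HA] = 0.0936 − 7.24 × 10^-3 = 8.64 × 10^-2 M
Ka = [H+][A-]/[HA] = (7.24 × 10^-3)² / 8.64 × 10^-2 = 6.07 × 10^-4
pKa = -log(6.07 × 10^-4) = 3.22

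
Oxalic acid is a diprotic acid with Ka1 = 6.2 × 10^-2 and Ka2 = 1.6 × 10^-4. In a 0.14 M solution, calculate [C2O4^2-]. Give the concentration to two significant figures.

1.6 × 10^-4 M

First ionization gives [H+] ≈ [HC2O4-] = 6.72 × 10^-2 M.
Second step: Ka2 = [H+][C2O4^2-]/[HC2O4-] ≈ [C2O4^2-] (since [H+] ≈ [HC2O4-]).
So [C2O4^2-] ≈ Ka2.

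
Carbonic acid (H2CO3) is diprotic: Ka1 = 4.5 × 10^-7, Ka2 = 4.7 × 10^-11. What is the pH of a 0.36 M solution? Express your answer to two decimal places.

Since Ka1 ≫ Ka2, the first ionization dominates [H+].
Ka1 = x²/(0.36 − x) = 4.5 × 10^-7
x ≈ √(4.5 × 10^-7 × 0.36) = 4.02 × 10^-4 M
pH = −log(4.02 × 10^-4) = 3.40

pH = 3.40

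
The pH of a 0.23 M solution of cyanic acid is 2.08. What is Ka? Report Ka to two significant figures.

[H+] = 10^(-2.08) = 8.32 × 10^-3 M
At equilibrium [HA] = 0.23 − 8.32 × 10^-3 = 2.22 × 10^-1 M
Ka = [H+][A-]/[HA] = (8.32 × 10^-3)² / 2.22 × 10^-1 = 3.1 × 10^-4

Ka = 3.1 × 10^-4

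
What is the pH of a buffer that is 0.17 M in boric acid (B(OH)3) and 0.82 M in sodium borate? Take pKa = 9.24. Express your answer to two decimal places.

Using pH = pKa + log([base]/[acid]) with [base]/[acid] = 0.82/0.17:
pH = 9.24 + (+0.683) = 9.92

pH = 9.92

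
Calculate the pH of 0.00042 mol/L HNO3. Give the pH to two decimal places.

HNO3 is a strong acid and dissociates completely, so [H+] = 0.00042 M.
pH = -log(0.00042) = 3.38

pH = 3.38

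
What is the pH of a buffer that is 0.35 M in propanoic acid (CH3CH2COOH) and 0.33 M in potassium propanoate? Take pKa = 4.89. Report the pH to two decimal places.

pH = 4.86

Henderson–Hasselbalch: pH = pKa + log([CH3CH2COO-]/[CH3CH2COOH]) = 4.89 + log(0.33/0.35)
pH = 4.89 + (-0.026) = 4.86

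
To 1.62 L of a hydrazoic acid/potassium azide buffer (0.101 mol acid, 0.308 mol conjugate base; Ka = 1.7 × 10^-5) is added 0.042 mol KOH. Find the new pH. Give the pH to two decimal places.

OH- converts HN3 to N3-: HN3 → 0.059 mol, N3- → 0.35 mol.
pKa = −log(1.7 × 10^-5) = 4.770
Henderson–Hasselbalch with mole ratio 0.35/0.059: pH = 4.770 + (+0.773)

pH = 5.54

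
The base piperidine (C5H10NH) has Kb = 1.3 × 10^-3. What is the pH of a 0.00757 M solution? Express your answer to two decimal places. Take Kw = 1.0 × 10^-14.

C5H10NH + H2O ⇌ C5H10NH2+ + OH-
From the ICE table, Kb = [OH-]²/(0.00757 − [OH-]) = 1.3 × 10^-3.
Here C₀/Kb ≈ 5.82, so the small-[OH-] approximation fails. Use the quadratic:
[OH-] = [−0.0013 + √(0.0013² + 3.94e-05)]/2 = 2.55 × 10^-3 M
pOH = −log(2.55 × 10^-3) = 2.59; pH = 14.00 − 2.59 = 11.41

pH = 11.41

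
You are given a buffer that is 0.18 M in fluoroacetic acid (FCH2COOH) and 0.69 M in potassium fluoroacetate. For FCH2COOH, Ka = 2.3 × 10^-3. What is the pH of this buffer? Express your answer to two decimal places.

pKa = −log(2.3 × 10^-3) = 2.638
pH = pKa + log([A⁻]/[HA]) = 2.638 + log(0.69/0.18)
pH = 2.638 + (+0.584) = 3.22

pH = 3.22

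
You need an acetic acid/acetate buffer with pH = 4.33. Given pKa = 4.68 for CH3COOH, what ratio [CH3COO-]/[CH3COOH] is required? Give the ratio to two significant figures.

ratio = 0.45

pH = pKa + log(r) ⇒ log(r) = 4.33 − 4.68 = -0.35
r = [CH3COO-]/[CH3COOH] = 10^(-0.35) = 0.447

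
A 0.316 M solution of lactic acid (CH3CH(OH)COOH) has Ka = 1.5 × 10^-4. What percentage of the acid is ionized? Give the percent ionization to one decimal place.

CH3CH(OH)COOH ⇌ CH3CH(OH)COO- + H+; let x = [H+] at equilibrium.
x ≈ √(Ka·C₀) = √(1.5 × 10^-4 × 0.316) = 6.88 × 10^-3 M
Fraction ionized = 6.88 × 10^-3 / 0.316 = 0.0218 → 2.2%

2.2%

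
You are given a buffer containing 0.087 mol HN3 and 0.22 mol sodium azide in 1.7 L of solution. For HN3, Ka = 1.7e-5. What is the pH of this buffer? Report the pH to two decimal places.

pH = 5.17

pKa = −log(1.7 × 10^-5) = 4.770
pH = pKa + log([A⁻]/[HA]) = 4.770 + log(0.22/0.087)
pH = 4.770 + (+0.403) = 5.17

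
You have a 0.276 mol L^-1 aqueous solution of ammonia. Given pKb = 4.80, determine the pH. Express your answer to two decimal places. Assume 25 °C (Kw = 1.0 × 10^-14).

pH = 11.32

NH3 + H2O ⇌ NH4+ + OH-
Kb = 10^(−4.80) = 1.58 × 10^-5
Kb = [OH-]²/(0.276 − [OH-]) = 1.58 × 10^-5
Assume [OH-] ≪ 0.276: [OH-] ≈ √(1.58 × 10^-5 × 0.276) = 2.09 × 10^-3 M
pOH = −log(2.09 × 10^-3) = 2.68; pH = 14.00 − 2.68 = 11.32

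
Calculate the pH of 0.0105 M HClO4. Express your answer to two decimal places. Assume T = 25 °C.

pH = 1.98

HClO4 is a strong acid and dissociates completely, so [H+] = 0.0105 M.
pH = -log(0.0105) = 1.98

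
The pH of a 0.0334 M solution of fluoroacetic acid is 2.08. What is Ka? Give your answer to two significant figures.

Ka = 2.8 × 10^-3

[H+] = 10^(-2.08) = 8.32 × 10^-3 M
At equilibrium [HA] = 0.0334 − 8.32 × 10^-3 = 2.51 × 10^-2 M
Ka = [H+][A-]/[HA] = (8.32 × 10^-3)² / 2.51 × 10^-2 = 2.8 × 10^-3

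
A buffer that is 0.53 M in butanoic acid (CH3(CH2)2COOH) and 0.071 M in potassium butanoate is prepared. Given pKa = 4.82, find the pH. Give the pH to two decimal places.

pH = 3.95

Using pH = pKa + log([base]/[acid]) with [base]/[acid] = 0.071/0.53:
pH = 4.82 + (-0.873) = 3.95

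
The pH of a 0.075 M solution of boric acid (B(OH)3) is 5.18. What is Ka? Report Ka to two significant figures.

[H+] = 10^(-5.18) = 6.61 × 10^-6 M
At equilibrium [HA] = 0.075 − 6.61 × 10^-6 = 7.50 × 10^-2 M
Ka = [H+][A-]/[HA] = (6.61 × 10^-6)² / 7.50 × 10^-2 = 5.8 × 10^-10

Ka = 5.8 × 10^-10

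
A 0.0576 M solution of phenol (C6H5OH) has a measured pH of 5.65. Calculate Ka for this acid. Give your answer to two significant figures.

[H+] = 10^(-5.65) = 2.24 × 10^-6 M
At equilibrium [HA] = 0.0576 − 2.24 × 10^-6 = 5.76 × 10^-2 M
Ka = [H+][A-]/[HA] = (2.24 × 10^-6)² / 5.76 × 10^-2 = 8.7 × 10^-11

Ka = 8.7 × 10^-11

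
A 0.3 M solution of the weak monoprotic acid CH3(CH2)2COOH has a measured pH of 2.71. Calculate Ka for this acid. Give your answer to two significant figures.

[H+] = 10^(-2.71) = 1.95 × 10^-3 M
At equilibrium [HA] = 0.3 − 1.95 × 10^-3 = 2.98 × 10^-1 M
Ka = [H+][A-]/[HA] = (1.95 × 10^-3)² / 2.98 × 10^-1 = 1.3 × 10^-5

Ka = 1.3 × 10^-5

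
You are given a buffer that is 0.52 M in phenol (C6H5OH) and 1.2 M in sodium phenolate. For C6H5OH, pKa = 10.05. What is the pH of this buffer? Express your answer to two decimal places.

Using pH = pKa + log([base]/[acid]) with [base]/[acid] = 1.2/0.52:
pH = 10.05 + (+0.363) = 10.41

pH = 10.41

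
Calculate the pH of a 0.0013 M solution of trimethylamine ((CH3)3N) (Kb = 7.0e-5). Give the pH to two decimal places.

pH = 10.43

(CH3)3N + H2O ⇌ (CH3)3NH+ + OH-
Let x = [OH-] at equilibrium. Kb = x²/(0.0013 − x).
x is not negligible relative to C₀; solve x² + 7e-05·x − 9.1e-08 = 0.
x = (−Kb + √(Kb² + 4·Kb·C₀))/2 = 2.69 × 10^-4 M
pOH = 3.57, so pH = 14.00 − pOH = 10.43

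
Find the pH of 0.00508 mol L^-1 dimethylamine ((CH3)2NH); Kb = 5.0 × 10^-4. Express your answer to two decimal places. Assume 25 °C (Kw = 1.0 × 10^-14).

pH = 11.13

(CH3)2NH + H2O ⇌ (CH3)2NH2+ + OH-
From the ICE table, Kb = [OH-]²/(0.00508 − [OH-]) = 5.0 × 10^-4.
The 5% rule fails; solving [OH-]² + Kb·[OH-] − Kb·C₀ = 0 exactly:
[OH-] = [−0.0005 + √(0.0005² + 1.02e-05)]/2 = 1.36 × 10^-3 M
pOH = 2.87, so pH = 14.00 − pOH = 11.13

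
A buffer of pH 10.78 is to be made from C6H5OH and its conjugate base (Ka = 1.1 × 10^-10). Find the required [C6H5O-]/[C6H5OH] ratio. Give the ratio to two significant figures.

ratio = 6.6

pKa = -log(1.1 × 10^-10) = 9.959
pH = pKa + log(r) ⇒ log(r) = 10.78 − 9.959 = +0.821
r = [C6H5O-]/[C6H5OH] = 10^(+0.821) = 6.62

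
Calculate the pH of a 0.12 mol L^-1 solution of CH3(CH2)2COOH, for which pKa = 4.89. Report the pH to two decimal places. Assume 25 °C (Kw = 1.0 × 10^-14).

pH = 2.91

CH3(CH2)2COOH ⇌ CH3(CH2)2COO- + H+
Ka = 10^(−4.89) = 1.29 × 10^-5
Ka = [H+]²/(0.12 − [H+]) = 1.29 × 10^-5
Neglecting [H+] in the denominator: [H+] = √(1.29 × 10^-5 × 0.12) = 1.24 × 10^-3 M
Check: 1% ionized — well under 5%, approximation valid.
pH = −log(1.24 × 10^-3) = 2.91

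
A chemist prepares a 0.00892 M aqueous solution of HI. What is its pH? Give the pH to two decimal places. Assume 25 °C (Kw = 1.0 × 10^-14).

HI is a strong acid and dissociates completely, so [H+] = 0.00892 M.
pH = -log(0.00892) = 2.05

pH = 2.05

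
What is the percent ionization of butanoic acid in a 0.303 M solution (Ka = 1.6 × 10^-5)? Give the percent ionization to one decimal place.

0.7%

CH3(CH2)2COOH ⇌ CH3(CH2)2COO- + H+; let x = [H+] at equilibrium.
x ≈ √(Ka·C₀) = √(1.6 × 10^-5 × 0.303) = 2.20 × 10^-3 M
Fraction ionized = 2.20 × 10^-3 / 0.303 = 0.0073 → 0.7%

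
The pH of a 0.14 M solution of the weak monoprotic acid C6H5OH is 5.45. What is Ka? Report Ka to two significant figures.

Ka = 9.0 × 10^-11

[H+] = 10^(-5.45) = 3.55 × 10^-6 M
At equilibrium [HA] = 0.14 − 3.55 × 10^-6 = 1.40 × 10^-1 M
Ka = [H+][A-]/[HA] = (3.55 × 10^-6)² / 1.40 × 10^-1 = 9.0 × 10^-11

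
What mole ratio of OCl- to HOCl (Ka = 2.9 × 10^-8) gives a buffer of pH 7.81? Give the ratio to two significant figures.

pKa = -log(2.9 × 10^-8) = 7.538
pH = pKa + log(r) ⇒ log(r) = 7.81 − 7.538 = +0.272
r = [OCl-]/[HOCl] = 10^(+0.272) = 1.87

ratio = 1.9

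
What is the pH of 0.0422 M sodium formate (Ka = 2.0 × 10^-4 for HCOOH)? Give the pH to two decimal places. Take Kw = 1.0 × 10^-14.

pH = 8.16

HCOO- is the conjugate base of the weak acid HCOOH.
Kb = Kw/Ka = 1.0×10^-14 / 2.0 × 10^-4 = 5.00 × 10^-11
From the ICE table, Kb = [OH-]²/(0.0422 − [OH-]) = 5.00 × 10^-11.
Neglecting [OH-] in the denominator: [OH-] = √(5.00 × 10^-11 × 0.0422) = 1.45 × 10^-6 M
([OH-]/C₀ = 0.0034% < 5%, so the approximation holds.)
pOH = 5.84, so pH = 14.00 − pOH = 8.16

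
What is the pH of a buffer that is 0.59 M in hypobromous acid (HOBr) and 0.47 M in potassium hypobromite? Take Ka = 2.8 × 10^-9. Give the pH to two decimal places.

pKa = −log(2.8 × 10^-9) = 8.553
pH = pKa + log([A⁻]/[HA]) = 8.553 + log(0.47/0.59)
pH = 8.553 + (-0.099) = 8.45

pH = 8.45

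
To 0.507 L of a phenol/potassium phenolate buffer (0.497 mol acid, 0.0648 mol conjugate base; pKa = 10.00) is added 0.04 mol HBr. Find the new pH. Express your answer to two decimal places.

Added H+ converts C6H5O- to C6H5OH: C6H5OH → 0.537 mol, C6H5O- → 0.0248 mol.
pH = pKa + log([A⁻]/[HA]) = 10.00 + log(0.0248/0.537) = 10.00 -1.336

pH = 8.66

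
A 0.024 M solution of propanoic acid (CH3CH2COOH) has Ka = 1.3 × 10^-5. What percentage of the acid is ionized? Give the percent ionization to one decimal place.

CH3CH2COOH ⇌ CH3CH2COO- + H+; let x = [H+] at equilibrium.
x ≈ √(Ka·C₀) = √(1.3 × 10^-5 × 0.024) = 5.59 × 10^-4 M
Fraction ionized = 5.59 × 10^-4 / 0.024 = 0.0233 → 2.3%

2.3%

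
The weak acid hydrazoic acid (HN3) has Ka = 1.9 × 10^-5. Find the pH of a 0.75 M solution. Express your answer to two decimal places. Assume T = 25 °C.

HN3 ⇌ N3- + H+
Ka = x²/(0.75 − x) = 1.9 × 10^-5
Assume x ≪ 0.75: x ≈ √(1.9 × 10^-5 × 0.75) = 3.77 × 10^-3 M
pH = −log(3.77 × 10^-3) = 2.42

pH = 2.42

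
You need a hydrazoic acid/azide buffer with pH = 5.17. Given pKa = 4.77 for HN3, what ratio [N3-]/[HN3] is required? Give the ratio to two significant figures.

pH = pKa + log(r) ⇒ log(r) = 5.17 − 4.77 = +0.40
r = [N3-]/[HN3] = 10^(+0.40) = 2.51

ratio = 2.5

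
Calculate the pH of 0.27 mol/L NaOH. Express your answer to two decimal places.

NaOH is a strong base; [OH-] = 0.27 M.
pOH = -log(0.27) = 0.57
pH = 14.00 - 0.57 = 13.43

pH = 13.43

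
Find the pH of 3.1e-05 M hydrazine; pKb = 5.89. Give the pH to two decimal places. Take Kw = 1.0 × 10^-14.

pH = 8.76

N2H4 + H2O ⇌ N2H5+ + OH-
Kb = 10^(−5.89) = 1.29 × 10^-6
Kb = [OH-]²/(3.1e-05 − [OH-]) = 1.29 × 10^-6
The 5% rule fails; solving [OH-]² + Kb·[OH-] − Kb·C₀ = 0 exactly:
[OH-] = [−1.29e-06 + √(1.29e-06² + 1.6e-10)]/2 = 5.71 × 10^-6 M
pOH = −log(5.71 × 10^-6) = 5.24; pH = 14.00 − 5.24 = 8.76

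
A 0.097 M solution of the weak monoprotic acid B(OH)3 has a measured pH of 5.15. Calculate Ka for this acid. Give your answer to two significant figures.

Ka = 5.2 × 10^-10

[H+] = 10^(-5.15) = 7.08 × 10^-6 M
At equilibrium [HA] = 0.097 − 7.08 × 10^-6 = 9.70 × 10^-2 M
Ka = [H+][A-]/[HA] = (7.08 × 10^-6)² / 9.70 × 10^-2 = 5.2 × 10^-10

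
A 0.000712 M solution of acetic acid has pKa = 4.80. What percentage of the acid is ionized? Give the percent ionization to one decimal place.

13.8%

CH3COOH ⇌ CH3COO- + H+; let x = [H+] at equilibrium.
Ka = 10^(−4.80) = 1.58 × 10^-5
Ka = x²/(C₀ − x); solving the quadratic gives x = 9.85 × 10^-5 M.
% ionization = x/C₀ × 100% = 9.85 × 10^-5/0.000712 × 100% = 13.8%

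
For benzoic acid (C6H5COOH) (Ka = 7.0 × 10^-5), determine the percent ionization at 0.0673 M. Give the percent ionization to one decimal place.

C6H5COOH ⇌ C6H5COO- + H+; let x = [H+] at equilibrium.
x ≈ √(Ka·C₀) = √(7.0 × 10^-5 × 0.0673) = 2.17 × 10^-3 M
% ionization = x/C₀ × 100% = 2.17 × 10^-3/0.0673 × 100% = 3.2%

3.2%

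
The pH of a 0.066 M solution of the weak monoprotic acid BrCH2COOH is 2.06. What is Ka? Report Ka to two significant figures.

[H+] = 10^(-2.06) = 8.71 × 10^-3 M
At equilibrium [HA] = 0.066 − 8.71 × 10^-3 = 5.73 × 10^-2 M
Ka = [H+][A-]/[HA] = (8.71 × 10^-3)² / 5.73 × 10^-2 = 1.3 × 10^-3

Ka = 1.3 × 10^-3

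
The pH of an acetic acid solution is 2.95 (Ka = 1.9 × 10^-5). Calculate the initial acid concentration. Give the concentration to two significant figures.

[H+] = 10^(-2.95) = 1.12 × 10^-3 M = x
Ka = x²/(C₀ − x) ⇒ C₀ = x + x²/Ka
C₀ = 1.12 × 10^-3 + (1.12 × 10^-3)²/(1.9 × 10^-5) = 6.71 × 10^-2 M

C₀ = 6.7 × 10^-2 M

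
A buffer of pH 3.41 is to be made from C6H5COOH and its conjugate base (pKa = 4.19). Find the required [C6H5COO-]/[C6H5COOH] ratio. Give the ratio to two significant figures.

pH = pKa + log(r) ⇒ log(r) = 3.41 − 4.19 = -0.78
r = [C6H5COO-]/[C6H5COOH] = 10^(-0.78) = 0.166

ratio = 0.17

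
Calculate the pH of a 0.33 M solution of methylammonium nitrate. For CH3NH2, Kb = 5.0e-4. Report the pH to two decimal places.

pH = 5.59

CH3NH3+ is the conjugate acid of the weak base CH3NH2.
Ka = Kw/Kb = 1.0×10^-14 / 5.0 × 10^-4 = 2.00 × 10^-11
Ka = x²/(0.33 − x) = 2.00 × 10^-11
Assume x ≪ 0.33: x ≈ √(2.00 × 10^-11 × 0.33) = 2.57 × 10^-6 M
Check: 0.00078% ionized — well under 5%, approximation valid.
pH = −log(2.57 × 10^-6) = 5.59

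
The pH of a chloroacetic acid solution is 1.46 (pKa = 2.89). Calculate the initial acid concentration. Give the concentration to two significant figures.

[H+] = 10^(-1.46) = 3.47 × 10^-2 M = x
Ka = 10^(−2.89) = 1.29 × 10^-3
Ka = x²/(C₀ − x) ⇒ C₀ = x + x²/Ka
C₀ = 3.47 × 10^-2 + (3.47 × 10^-2)²/(1.29 × 10^-3) = 9.68 × 10^-1 M

C₀ = 9.7 × 10^-1 M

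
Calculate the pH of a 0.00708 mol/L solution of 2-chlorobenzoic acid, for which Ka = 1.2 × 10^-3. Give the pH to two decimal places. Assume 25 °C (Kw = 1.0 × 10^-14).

pH = 2.62

ClC6H4COOH ⇌ ClC6H4COO- + H+
Ka = x²/(0.00708 − x) = 1.2 × 10^-3
x is not negligible relative to C₀; solve x² + 0.0012·x − 8.5e-06 = 0.
x = (−Ka + √(Ka² + 4·Ka·C₀))/2 = 2.38 × 10^-3 M
pH = −log(2.38 × 10^-3) = 2.62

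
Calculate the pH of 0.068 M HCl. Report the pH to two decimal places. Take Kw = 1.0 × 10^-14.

pH = 1.17

HCl is a strong acid and dissociates completely, so [H+] = 0.068 M.
pH = -log(0.068) = 1.17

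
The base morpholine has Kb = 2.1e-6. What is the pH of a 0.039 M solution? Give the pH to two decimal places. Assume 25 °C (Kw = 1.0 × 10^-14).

C4H8ONH + H2O ⇌ C4H8ONH2+ + OH-
From the ICE table, Kb = [OH-]²/(0.039 − [OH-]) = 2.1 × 10^-6.
Assume [OH-] ≪ 0.039: [OH-] ≈ √(2.1 × 10^-6 × 0.039) = 2.86 × 10^-4 M
([OH-]/C₀ = 0.73% < 5%, so the approximation holds.)
pOH = 3.54, so pH = 14.00 − pOH = 10.46

pH = 10.46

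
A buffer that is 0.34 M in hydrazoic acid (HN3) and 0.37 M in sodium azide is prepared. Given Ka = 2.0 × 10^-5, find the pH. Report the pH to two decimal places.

pH = 4.74

pKa = −log(2.0 × 10^-5) = 4.699
Using pH = pKa + log([base]/[acid]) with [base]/[acid] = 0.37/0.34:
pH = 4.699 + (+0.037) = 4.74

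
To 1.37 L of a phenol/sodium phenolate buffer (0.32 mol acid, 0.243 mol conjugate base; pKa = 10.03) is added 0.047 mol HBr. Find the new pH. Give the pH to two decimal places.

pH = 9.76

Added H+ converts C6H5O- to C6H5OH: C6H5OH → 0.367 mol, C6H5O- → 0.196 mol.
pH = pKa + log([A⁻]/[HA]) = 10.03 + log(0.196/0.367) = 10.03 -0.272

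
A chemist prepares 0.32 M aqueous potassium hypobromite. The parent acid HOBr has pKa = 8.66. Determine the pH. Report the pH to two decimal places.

pH = 11.08

OBr- is the conjugate base of the weak acid HOBr.
Ka = 10^(−8.66) = 2.19 × 10^-9
Kb = Kw/Ka = 1.0×10^-14 / 2.19 × 10^-9 = 4.57 × 10^-6
From the ICE table, Kb = [OH-]²/(0.32 − [OH-]) = 4.57 × 10^-6.
Since Kb ≪ C₀, [OH-] ≈ √(Kb·C₀) = 1.21 × 10^-3 M.
([OH-]/C₀ = 0.38% < 5%, so the approximation holds.)
pOH = 2.92, so pH = 14.00 − pOH = 11.08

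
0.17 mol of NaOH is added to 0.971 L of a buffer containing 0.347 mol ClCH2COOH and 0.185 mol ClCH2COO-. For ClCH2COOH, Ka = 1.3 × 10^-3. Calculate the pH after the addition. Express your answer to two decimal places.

pH = 3.19

After neutralization: n(ClCH2COOH) = 0.177 mol, n(ClCH2COO-) = 0.355 mol.
pKa = −log(1.3 × 10^-3) = 2.886
pH = pKa + log([A⁻]/[HA]) = 2.886 + log(0.355/0.177) = 2.886 +0.302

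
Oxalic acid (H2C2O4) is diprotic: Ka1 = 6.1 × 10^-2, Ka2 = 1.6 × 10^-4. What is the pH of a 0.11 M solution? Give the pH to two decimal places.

Ka1 ≫ Ka2, so treat the first dissociation as the only significant source of H+.
Ka1 = x²/(0.11 − x) = 6.1 × 10^-2
Solving the quadratic: x = (−Ka1 + √(Ka1² + 4·Ka1·C₀))/2 = 5.69 × 10^-2 M
pH = −log(5.69 × 10^-2) = 1.24

pH = 1.24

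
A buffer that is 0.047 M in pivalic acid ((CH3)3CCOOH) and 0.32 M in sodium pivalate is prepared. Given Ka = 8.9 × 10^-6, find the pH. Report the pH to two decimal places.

pH = 5.88

pKa = −log(8.9 × 10^-6) = 5.051
Henderson–Hasselbalch: pH = pKa + log([(CH3)3CCOO-]/[(CH3)3CCOOH]) = 5.051 + log(0.32/0.047)
pH = 5.051 + (+0.833) = 5.88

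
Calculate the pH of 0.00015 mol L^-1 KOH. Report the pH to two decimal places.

KOH is a strong base; [OH-] = 0.00015 M.
pOH = -log(0.00015) = 3.82
pH = 14.00 - 3.82 = 10.18

pH = 10.18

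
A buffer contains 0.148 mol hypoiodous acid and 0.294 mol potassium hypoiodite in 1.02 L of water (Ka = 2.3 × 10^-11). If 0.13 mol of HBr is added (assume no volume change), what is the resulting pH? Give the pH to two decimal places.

pH = 10.41

Added H+ converts OI- to HOI: HOI → 0.278 mol, OI- → 0.164 mol.
pKa = −log(2.3 × 10^-11) = 10.638
pH = pKa + log(n_OI-/n_HOI) = 10.638 + log(0.164/0.278) = 10.638 + (-0.229)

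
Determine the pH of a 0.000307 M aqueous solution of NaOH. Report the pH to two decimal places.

NaOH is a strong base; [OH-] = 0.000307 M.
pOH = -log(0.000307) = 3.51
pH = 14.00 - 3.51 = 10.49

pH = 10.49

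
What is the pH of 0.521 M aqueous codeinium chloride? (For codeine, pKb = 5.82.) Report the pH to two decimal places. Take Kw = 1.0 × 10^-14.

C18H22NO3+ is the conjugate acid of the weak base C18H21NO3.
Kb = 10^(−5.82) = 1.51 × 10^-6
Ka = Kw/Kb = 1.0×10^-14 / 1.51 × 10^-6 = 6.62 × 10^-9
Ka = [H+]²/(0.521 − [H+]) = 6.62 × 10^-9
Neglecting [H+] in the denominator: [H+] = √(6.62 × 10^-9 × 0.521) = 5.87 × 10^-5 M
([H+]/C₀ = 0.011% < 5%, so the approximation holds.)
pH = −log[H+] = −log(5.87 × 10^-5) = 4.23

pH = 4.23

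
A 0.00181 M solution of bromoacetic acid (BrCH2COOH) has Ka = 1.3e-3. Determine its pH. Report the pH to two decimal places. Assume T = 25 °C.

BrCH2COOH ⇌ BrCH2COO- + H+
Ka = [H+]²/(0.00181 − [H+]) = 1.3 × 10^-3
The 5% rule fails; solving [H+]² + Ka·[H+] − Ka·C₀ = 0 exactly:
[H+] = (−Ka + √(Ka² + 4·Ka·C₀))/2 = 1.02 × 10^-3 M
pH = −log(1.02 × 10^-3) = 2.99

pH = 2.99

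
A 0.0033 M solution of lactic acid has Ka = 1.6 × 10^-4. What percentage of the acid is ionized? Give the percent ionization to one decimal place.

19.7%

CH3CH(OH)COOH ⇌ CH3CH(OH)COO- + H+; let x = [H+] at equilibrium.
Solve x² + 0.00016x − 5.28e-07 = 0 → x = 6.51 × 10^-4 M
% ionization = x/C₀ × 100% = 6.51 × 10^-4/0.0033 × 100% = 19.7%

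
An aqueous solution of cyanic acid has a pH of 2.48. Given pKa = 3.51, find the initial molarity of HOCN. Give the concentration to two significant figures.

[H+] = 10^(-2.48) = 3.31 × 10^-3 M = x
Ka = 10^(−3.51) = 3.09 × 10^-4
Ka = x²/(C₀ − x) ⇒ C₀ = x + x²/Ka
C₀ = 3.31 × 10^-3 + (3.31 × 10^-3)²/(3.09 × 10^-4) = 3.88 × 10^-2 M

C₀ = 3.9 × 10^-2 M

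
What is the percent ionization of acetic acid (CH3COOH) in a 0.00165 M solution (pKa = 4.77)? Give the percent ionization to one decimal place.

9.6%

CH3COOH ⇌ CH3COO- + H+; let x = [H+] at equilibrium.
Ka = 10^(−4.77) = 1.70 × 10^-5
Solve x² + 1.7e-05x − 2.8e-08 = 0 → x = 1.59 × 10^-4 M
Fraction ionized = 1.59 × 10^-4 / 0.00165 = 0.0964 → 9.6%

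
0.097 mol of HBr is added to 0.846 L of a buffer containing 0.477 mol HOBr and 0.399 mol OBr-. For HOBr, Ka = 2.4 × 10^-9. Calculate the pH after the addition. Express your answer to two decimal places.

pH = 8.34

After neutralization: n(HOBr) = 0.574 mol, n(OBr-) = 0.302 mol.
pKa = −log(2.4 × 10^-9) = 8.620
pH = pKa + log(n_OBr-/n_HOBr) = 8.620 + log(0.302/0.574) = 8.620 + (-0.279)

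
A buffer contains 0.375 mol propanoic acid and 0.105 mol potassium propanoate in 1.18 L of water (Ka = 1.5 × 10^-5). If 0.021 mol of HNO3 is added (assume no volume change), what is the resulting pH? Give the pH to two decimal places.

pH = 4.15

Added H+ converts CH3CH2COO- to CH3CH2COOH: CH3CH2COOH → 0.396 mol, CH3CH2COO- → 0.084 mol.
pKa = −log(1.5 × 10^-5) = 4.824
pH = pKa + log(n_CH3CH2COO-/n_CH3CH2COOH) = 4.824 + log(0.084/0.396) = 4.824 + (-0.673)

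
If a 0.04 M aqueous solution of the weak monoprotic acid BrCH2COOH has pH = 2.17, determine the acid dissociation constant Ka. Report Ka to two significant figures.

[H+] = 10^(-2.17) = 6.76 × 10^-3 M
At equilibrium [HA] = 0.04 − 6.76 × 10^-3 = 3.32 × 10^-2 M
Ka = [H+][A-]/[HA] = (6.76 × 10^-3)² / 3.32 × 10^-2 = 1.4 × 10^-3

Ka = 1.4 × 10^-3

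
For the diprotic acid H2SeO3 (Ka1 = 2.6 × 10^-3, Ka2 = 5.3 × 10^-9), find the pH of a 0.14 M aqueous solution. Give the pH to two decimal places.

Ka1 ≫ Ka2, so treat the first dissociation as the only significant source of H+.
Ka1 = x²/(0.14 − x) = 2.6 × 10^-3
Solving the quadratic: x = (−Ka1 + √(Ka1² + 4·Ka1·C₀))/2 = 1.78 × 10^-2 M
pH = −log(1.78 × 10^-2) = 1.75

pH = 1.75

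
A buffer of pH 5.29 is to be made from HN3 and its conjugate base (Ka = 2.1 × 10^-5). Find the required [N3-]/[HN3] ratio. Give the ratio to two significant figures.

ratio = 4.1

pKa = -log(2.1 × 10^-5) = 4.678
pH = pKa + log(r) ⇒ log(r) = 5.29 − 4.678 = +0.612
r = [N3-]/[HN3] = 10^(+0.612) = 4.09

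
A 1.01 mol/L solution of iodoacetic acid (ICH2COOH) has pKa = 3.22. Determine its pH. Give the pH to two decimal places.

ICH2COOH ⇌ ICH2COO- + H+
Ka = 10^(−3.22) = 6.03 × 10^-4
Ka = x²/(1.01 − x) = 6.03 × 10^-4
Since Ka ≪ C₀, x ≈ √(Ka·C₀) = 2.47 × 10^-2 M.
pH = −log[H+] = −log(2.47 × 10^-2) = 1.61

pH = 1.61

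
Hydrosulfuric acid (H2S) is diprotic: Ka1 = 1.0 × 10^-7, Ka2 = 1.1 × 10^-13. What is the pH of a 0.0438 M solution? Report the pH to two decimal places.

pH = 4.18

Ka1 ≫ Ka2, so treat the first dissociation as the only significant source of H+.
Ka1 = x²/(0.0438 − x) = 1.0 × 10^-7
x ≈ √(1.0 × 10^-7 × 0.0438) = 6.62 × 10^-5 M
pH = −log(6.62 × 10^-5) = 4.18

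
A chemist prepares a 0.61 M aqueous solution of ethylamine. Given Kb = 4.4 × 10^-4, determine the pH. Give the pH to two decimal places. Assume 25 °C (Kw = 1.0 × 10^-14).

pH = 12.21

C2H5NH2 + H2O ⇌ C2H5NH3+ + OH-
Kb = [OH-]²/(0.61 − [OH-]) = 4.4 × 10^-4
Assume [OH-] ≪ 0.61: [OH-] ≈ √(4.4 × 10^-4 × 0.61) = 1.64 × 10^-2 M
([OH-]/C₀ = 2.7% < 5%, so the approximation holds.)
pOH = 1.79, so pH = 14.00 − pOH = 12.21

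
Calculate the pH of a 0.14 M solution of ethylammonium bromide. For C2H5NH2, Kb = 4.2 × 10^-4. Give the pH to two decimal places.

pH = 5.74

C2H5NH3+ is the conjugate acid of the weak base C2H5NH2.
Ka = Kw/Kb = 1.0×10^-14 / 4.2 × 10^-4 = 2.38 × 10^-11
Ka = x²/(0.14 − x) = 2.38 × 10^-11
Assume x ≪ 0.14: x ≈ √(2.38 × 10^-11 × 0.14) = 1.83 × 10^-6 M
(x/C₀ = 0.0013% < 5%, so the approximation holds.)
pH = −log(1.83 × 10^-6) = 5.74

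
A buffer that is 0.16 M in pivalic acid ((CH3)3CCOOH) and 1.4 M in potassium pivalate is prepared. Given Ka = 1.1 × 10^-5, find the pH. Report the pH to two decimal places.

pH = 5.90

pKa = −log(1.1 × 10^-5) = 4.959
pH = pKa + log([A⁻]/[HA]) = 4.959 + log(1.4/0.16)
pH = 4.959 + (+0.942) = 5.90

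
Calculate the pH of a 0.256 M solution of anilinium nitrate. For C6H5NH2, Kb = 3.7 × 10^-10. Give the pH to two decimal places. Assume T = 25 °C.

pH = 2.58

C6H5NH3+ is the conjugate acid of the weak base C6H5NH2.
Ka = Kw/Kb = 1.0×10^-14 / 3.7 × 10^-10 = 2.70 × 10^-5
Ka = [H+]²/(0.256 − [H+]) = 2.70 × 10^-5
Since Ka ≪ C₀, [H+] ≈ √(Ka·C₀) = 2.63 × 10^-3 M.
([H+]/C₀ = 1% < 5%, so the approximation holds.)
pH = −log(2.63 × 10^-3) = 2.58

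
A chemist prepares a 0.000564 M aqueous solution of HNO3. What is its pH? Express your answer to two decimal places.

pH = 3.25

HNO3 is a strong acid and dissociates completely, so [H+] = 0.000564 M.
pH = -log(0.000564) = 3.25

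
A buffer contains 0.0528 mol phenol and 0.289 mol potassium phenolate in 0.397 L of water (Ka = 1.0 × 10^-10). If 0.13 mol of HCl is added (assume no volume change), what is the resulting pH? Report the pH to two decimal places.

pH = 9.94

After neutralization: n(C6H5OH) = 0.183 mol, n(C6H5O-) = 0.159 mol.
pKa = −log(1.0 × 10^-10) = 10.000
Henderson–Hasselbalch with mole ratio 0.159/0.183: pH = 10.000 + (-0.061)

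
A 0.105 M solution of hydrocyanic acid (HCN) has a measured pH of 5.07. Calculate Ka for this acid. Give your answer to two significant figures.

Ka = 6.9 × 10^-10

[H+] = 10^(-5.07) = 8.51 × 10^-6 M
At equilibrium [HA] = 0.105 − 8.51 × 10^-6 = 1.05 × 10^-1 M
Ka = [H+][A-]/[HA] = (8.51 × 10^-6)² / 1.05 × 10^-1 = 6.9 × 10^-10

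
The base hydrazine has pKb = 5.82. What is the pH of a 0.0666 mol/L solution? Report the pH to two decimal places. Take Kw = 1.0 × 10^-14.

pH = 10.50

N2H4 + H2O ⇌ N2H5+ + OH-
Kb = 10^(−5.82) = 1.51 × 10^-6
From the ICE table, Kb = [OH-]²/(0.0666 − [OH-]) = 1.51 × 10^-6.
Neglecting [OH-] in the denominator: [OH-] = √(1.51 × 10^-6 × 0.0666) = 3.17 × 10^-4 M
pOH = −log(3.17 × 10^-4) = 3.50; pH = 14.00 − 3.50 = 10.50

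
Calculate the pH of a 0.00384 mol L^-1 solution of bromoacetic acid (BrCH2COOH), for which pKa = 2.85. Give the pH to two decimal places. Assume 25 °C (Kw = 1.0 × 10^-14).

pH = 2.76

BrCH2COOH ⇌ BrCH2COO- + H+
Ka = 10^(−2.85) = 1.41 × 10^-3
From the ICE table, Ka = x²/(0.00384 − x) = 1.41 × 10^-3.
x is not negligible relative to C₀; solve x² + 0.00141·x − 5.41e-06 = 0.
x = [−0.00141 + √(0.00141² + 2.17e-05)]/2 = 1.73 × 10^-3 M
pH = −log(1.73 × 10^-3) = 2.76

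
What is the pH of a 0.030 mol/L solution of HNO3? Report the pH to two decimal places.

HNO3 is a strong acid and dissociates completely, so [H+] = 0.030 M.
pH = -log(0.03) = 1.52

pH = 1.52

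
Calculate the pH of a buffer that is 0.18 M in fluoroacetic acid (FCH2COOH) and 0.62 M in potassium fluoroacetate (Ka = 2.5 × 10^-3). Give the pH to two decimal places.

pH = 3.14

pKa = −log(2.5 × 10^-3) = 2.602
Using pH = pKa + log([base]/[acid]) with [base]/[acid] = 0.62/0.18:
pH = 2.602 + (+0.537) = 3.14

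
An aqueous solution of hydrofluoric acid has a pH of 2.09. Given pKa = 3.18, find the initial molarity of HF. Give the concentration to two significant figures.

C₀ = 1.1 × 10^-1 M

[H+] = 10^(-2.09) = 8.13 × 10^-3 M = x
Ka = 10^(−3.18) = 6.61 × 10^-4
Ka = x²/(C₀ − x) ⇒ C₀ = x + x²/Ka
C₀ = 8.13 × 10^-3 + (8.13 × 10^-3)²/(6.61 × 10^-4) = 1.08 × 10^-1 M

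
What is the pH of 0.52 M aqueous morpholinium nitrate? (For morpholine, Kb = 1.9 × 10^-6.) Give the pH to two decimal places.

pH = 4.28

C4H8ONH2+ is the conjugate acid of the weak base C4H8ONH.
Ka = Kw/Kb = 1.0×10^-14 / 1.9 × 10^-6 = 5.26 × 10^-9
From the ICE table, Ka = x²/(0.52 − x) = 5.26 × 10^-9.
Neglecting x in the denominator: x = √(5.26 × 10^-9 × 0.52) = 5.23 × 10^-5 M
pH = −log(5.23 × 10^-5) = 4.28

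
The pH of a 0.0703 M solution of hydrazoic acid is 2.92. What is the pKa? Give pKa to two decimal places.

pKa = 4.68

[H+] = 10^(-2.92) = 1.20 × 10^-3 M
At equilibrium [HA] = 0.0703 − 1.20 × 10^-3 = 6.91 × 10^-2 M
Ka = [H+][A-]/[HA] = (1.20 × 10^-3)² / 6.91 × 10^-2 = 2.08 × 10^-5
pKa = -log(2.08 × 10^-5) = 4.68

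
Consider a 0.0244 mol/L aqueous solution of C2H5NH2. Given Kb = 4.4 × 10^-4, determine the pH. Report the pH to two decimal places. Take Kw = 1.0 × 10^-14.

pH = 11.49

C2H5NH2 + H2O ⇌ C2H5NH3+ + OH-
Kb = [OH-]²/(0.0244 − [OH-]) = 4.4 × 10^-4
[OH-] is not negligible relative to C₀; solve [OH-]² + 0.00044·[OH-] − 1.07e-05 = 0.
[OH-] = (−Kb + √(Kb² + 4·Kb·C₀))/2 = 3.06 × 10^-3 M
pOH = 2.51, so pH = 14.00 − pOH = 11.49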